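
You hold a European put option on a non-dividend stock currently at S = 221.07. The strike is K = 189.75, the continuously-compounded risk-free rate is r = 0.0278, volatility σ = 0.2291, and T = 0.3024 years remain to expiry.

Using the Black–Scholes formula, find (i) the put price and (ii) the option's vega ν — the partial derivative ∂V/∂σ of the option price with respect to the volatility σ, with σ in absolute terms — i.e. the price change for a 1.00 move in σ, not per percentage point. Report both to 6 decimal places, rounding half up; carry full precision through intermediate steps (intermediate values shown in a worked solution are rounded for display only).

price = 1.220460
ν = 19.699404

σ√T = 0.2291·√0.3024 = 0.125984
d₁ = (ln(S/K) + (r+σ²/2)T) / (σ√T) = (ln(221.07/189.75) + (0.0278+0.2291²/2)·0.3024) / 0.125984 = (0.152772 + 0.016343) / 0.125984 = 1.342349
d₂ = d₁ − σ√T = 1.342349 − 0.125984 = 1.216365
e^{−rT} = e^{−0.0278·0.3024} = 0.991629
N(−d₁) = 0.089741,  N(−d₂) = 0.111923
Put price V = K·e^{−rT}·N(−d₂) − S·N(−d₁) = 21.059605 − 19.839145 = 1.220460
φ(d₁) = (1/√(2π))·e^{−d₁²/2} = 0.162044
ν = S·φ(d₁)·√T = 19.699404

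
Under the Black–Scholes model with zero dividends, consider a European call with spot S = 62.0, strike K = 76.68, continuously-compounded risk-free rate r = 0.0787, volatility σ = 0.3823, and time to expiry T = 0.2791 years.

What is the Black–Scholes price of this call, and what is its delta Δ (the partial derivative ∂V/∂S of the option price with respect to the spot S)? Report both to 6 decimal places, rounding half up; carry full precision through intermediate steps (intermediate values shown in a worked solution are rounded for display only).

σ√T = 0.3823·√0.2791 = 0.201969
d₁ = (ln(S/K) + (r+σ²/2)T) / (σ√T) = (ln(62.0/76.68) + (0.0787+0.3823²/2)·0.2791) / 0.201969 = (-0.212507 + 0.042361) / 0.201969 = -0.842436
d₂ = d₁ − σ√T = -0.842436 − 0.201969 = -1.044404
e^{−rT} = e^{−0.0787·0.2791} = 0.978274
N(d₁) = 0.199772,  N(d₂) = 0.148149
Call price V = S·N(d₁) − K·e^{−rT}·N(d₂) = 12.385870 − 11.113274 = 1.272596
Δ = N(d₁) = 0.199772

price = 1.272596
Δ = 0.199772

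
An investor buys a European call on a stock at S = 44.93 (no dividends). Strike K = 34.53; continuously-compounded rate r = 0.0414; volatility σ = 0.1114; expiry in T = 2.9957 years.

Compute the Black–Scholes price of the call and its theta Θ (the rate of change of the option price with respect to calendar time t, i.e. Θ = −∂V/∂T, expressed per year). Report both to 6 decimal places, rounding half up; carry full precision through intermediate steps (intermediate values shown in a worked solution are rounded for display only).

price = 14.486558
Θ = -1.290462

σ√T = 0.1114·√2.9957 = 0.192812
d₁ = (ln(S/K) + (r+σ²/2)T) / (σ√T) = (ln(44.93/34.53) + (0.0414+0.1114²/2)·2.9957) / 0.192812 = (0.263277 + 0.142610) / 0.192812 = 2.105093
d₂ = d₁ − σ√T = 2.105093 − 0.192812 = 1.912281
e^{−rT} = e^{−0.0414·2.9957} = 0.883360
N(d₁) = 0.982358,  N(d₂) = 0.972080
Call price V = S·N(d₁) − K·e^{−rT}·N(d₂) = 44.137362 − 29.650805 = 14.486558
φ(d₁) = (1/√(2π))·e^{−d₁²/2} = 0.043515
Θ = −S·φ(d₁)·σ/(2√T) − r·K·e^{−rT}·N(d₂) = −0.062919 − 1.227543 = -1.290462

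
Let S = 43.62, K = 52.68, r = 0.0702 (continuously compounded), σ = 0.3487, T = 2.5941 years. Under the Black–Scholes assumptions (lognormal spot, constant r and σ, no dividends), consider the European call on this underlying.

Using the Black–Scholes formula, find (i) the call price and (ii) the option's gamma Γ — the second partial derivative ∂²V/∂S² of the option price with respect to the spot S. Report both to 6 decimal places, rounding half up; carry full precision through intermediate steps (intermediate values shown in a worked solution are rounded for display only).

price = 9.534280
Γ = 0.015706

σ√T = 0.3487·√2.5941 = 0.561624
d₁ = (ln(S/K) + (r+σ²/2)T) / (σ√T) = (ln(43.62/52.68) + (0.0702+0.3487²/2)·2.5941) / 0.561624 = (-0.188720 + 0.339816) / 0.561624 = 0.269035
d₂ = d₁ − σ√T = 0.269035 − 0.561624 = -0.292589
e^{−rT} = e^{−0.0702·2.5941} = 0.833513
N(d₁) = 0.606048,  N(d₂) = 0.384918
Call price V = S·N(d₁) − K·e^{−rT}·N(d₂) = 26.435836 − 16.901555 = 9.534280
φ(d₁) = (1/√(2π))·e^{−d₁²/2} = 0.384763
Γ = φ(d₁) / (S·σ·√T) = 0.015706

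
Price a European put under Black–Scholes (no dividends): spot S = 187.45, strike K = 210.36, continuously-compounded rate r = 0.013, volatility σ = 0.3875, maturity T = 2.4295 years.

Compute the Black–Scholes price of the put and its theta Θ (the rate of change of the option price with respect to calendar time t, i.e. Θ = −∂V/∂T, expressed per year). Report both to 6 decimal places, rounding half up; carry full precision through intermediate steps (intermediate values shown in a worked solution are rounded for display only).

price = 55.049516
Θ = -7.396450

σ√T = 0.3875·√2.4295 = 0.603991
d₁ = (ln(S/K) + (r+σ²/2)T) / (σ√T) = (ln(187.45/210.36) + (0.013+0.3875²/2)·2.4295) / 0.603991 = (-0.115308 + 0.213986) / 0.603991 = 0.163376
d₂ = d₁ − σ√T = 0.163376 − 0.603991 = -0.440615
e^{−rT} = e^{−0.013·2.4295} = 0.968910
N(−d₁) = 0.435111,  N(−d₂) = 0.670254
Put price V = K·e^{−rT}·N(−d₂) − S·N(−d₁) = 136.611106 − 81.561590 = 55.049516
φ(d₁) = (1/√(2π))·e^{−d₁²/2} = 0.393653
Θ = −S·φ(d₁)·σ/(2√T) + r·K·e^{−rT}·N(−d₂) = −9.172395 + 1.775944 = -7.396450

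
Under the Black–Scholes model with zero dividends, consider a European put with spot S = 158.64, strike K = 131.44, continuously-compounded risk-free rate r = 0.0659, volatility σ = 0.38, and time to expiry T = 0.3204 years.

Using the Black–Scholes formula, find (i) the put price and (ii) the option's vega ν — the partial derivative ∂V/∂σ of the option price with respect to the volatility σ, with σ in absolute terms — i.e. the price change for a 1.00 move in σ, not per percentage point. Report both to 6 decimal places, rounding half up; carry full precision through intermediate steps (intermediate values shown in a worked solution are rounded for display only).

price = 2.687220
ν = 19.990282

σ√T = 0.38·√0.3204 = 0.215095
d₁ = (ln(S/K) + (r+σ²/2)T) / (σ√T) = (ln(158.64/131.44) + (0.0659+0.38²/2)·0.3204) / 0.215095 = (0.188087 + 0.044247) / 0.215095 = 1.080148
d₂ = d₁ − σ√T = 1.080148 − 0.215095 = 0.865054
e^{−rT} = e^{−0.0659·0.3204} = 0.979107
N(−d₁) = 0.140038,  N(−d₂) = 0.193505
Put price V = K·e^{−rT}·N(−d₂) − S·N(−d₁) = 24.902860 − 22.215640 = 2.687220
φ(d₁) = (1/√(2π))·e^{−d₁²/2} = 0.222618
ν = S·φ(d₁)·√T = 19.990282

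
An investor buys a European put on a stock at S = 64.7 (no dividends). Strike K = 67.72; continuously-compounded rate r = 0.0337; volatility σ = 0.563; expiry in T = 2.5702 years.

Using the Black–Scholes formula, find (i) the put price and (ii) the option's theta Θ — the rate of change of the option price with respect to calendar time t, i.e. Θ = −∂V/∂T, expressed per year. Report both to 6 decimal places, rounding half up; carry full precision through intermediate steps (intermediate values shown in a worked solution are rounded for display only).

price = 20.799496
Θ = -2.630008

σ√T = 0.563·√2.5702 = 0.902593
d₁ = (ln(S/K) + (r+σ²/2)T) / (σ√T) = (ln(64.7/67.72) + (0.0337+0.563²/2)·2.5702) / 0.902593 = (-0.045620 + 0.493953) / 0.902593 = 0.496716
d₂ = d₁ − σ√T = 0.496716 − 0.902593 = -0.405877
e^{−rT} = e^{−0.0337·2.5702} = 0.917029
N(−d₁) = 0.309695,  N(−d₂) = 0.657583
Put price V = K·e^{−rT}·N(−d₂) − S·N(−d₁) = 40.836741 − 20.037246 = 20.799496
φ(d₁) = (1/√(2π))·e^{−d₁²/2} = 0.352642
Θ = −S·φ(d₁)·σ/(2√T) + r·K·e^{−rT}·N(−d₂) = −4.006206 + 1.376198 = -2.630008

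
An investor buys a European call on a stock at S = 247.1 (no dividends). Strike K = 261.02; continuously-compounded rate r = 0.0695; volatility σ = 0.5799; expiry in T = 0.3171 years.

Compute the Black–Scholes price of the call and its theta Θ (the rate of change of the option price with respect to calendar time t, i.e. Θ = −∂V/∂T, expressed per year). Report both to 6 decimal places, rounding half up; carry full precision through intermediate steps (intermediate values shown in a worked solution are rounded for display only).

price = 28.629431
Θ = -57.685849

σ√T = 0.5799·√0.3171 = 0.326551
d₁ = (ln(S/K) + (r+σ²/2)T) / (σ√T) = (ln(247.1/261.02) + (0.0695+0.5799²/2)·0.3171) / 0.326551 = (-0.054804 + 0.075356) / 0.326551 = 0.062938
d₂ = d₁ − σ√T = 0.062938 − 0.326551 = -0.263614
e^{−rT} = e^{−0.0695·0.3171} = 0.978203
N(d₁) = 0.525092,  N(d₂) = 0.396039
Call price V = S·N(d₁) − K·e^{−rT}·N(d₂) = 129.750213 − 101.120783 = 28.629431
φ(d₁) = (1/√(2π))·e^{−d₁²/2} = 0.398153
Θ = −S·φ(d₁)·σ/(2√T) − r·K·e^{−rT}·N(d₂) = −50.657955 − 7.027894 = -57.685849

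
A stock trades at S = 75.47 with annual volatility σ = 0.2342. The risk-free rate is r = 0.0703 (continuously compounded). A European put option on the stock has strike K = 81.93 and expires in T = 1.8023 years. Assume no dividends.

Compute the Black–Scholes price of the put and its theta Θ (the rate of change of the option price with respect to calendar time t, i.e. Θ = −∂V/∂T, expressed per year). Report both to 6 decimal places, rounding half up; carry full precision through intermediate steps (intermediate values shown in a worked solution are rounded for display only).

price = 7.668815
Θ = 0.056976

σ√T = 0.2342·√1.8023 = 0.314413
d₁ = (ln(S/K) + (r+σ²/2)T) / (σ√T) = (ln(75.47/81.93) + (0.0703+0.2342²/2)·1.8023) / 0.314413 = (-0.082130 + 0.176129) / 0.314413 = 0.298968
d₂ = d₁ − σ√T = 0.298968 − 0.314413 = -0.015445
e^{−rT} = e^{−0.0703·1.8023} = 0.880996
N(−d₁) = 0.382482,  N(−d₂) = 0.506161
Put price V = K·e^{−rT}·N(−d₂) − S·N(−d₁) = 36.534746 − 28.865931 = 7.668815
φ(d₁) = (1/√(2π))·e^{−d₁²/2} = 0.381506
Θ = −S·φ(d₁)·σ/(2√T) + r·K·e^{−rT}·N(−d₂) = −2.511416 + 2.568393 = 0.056976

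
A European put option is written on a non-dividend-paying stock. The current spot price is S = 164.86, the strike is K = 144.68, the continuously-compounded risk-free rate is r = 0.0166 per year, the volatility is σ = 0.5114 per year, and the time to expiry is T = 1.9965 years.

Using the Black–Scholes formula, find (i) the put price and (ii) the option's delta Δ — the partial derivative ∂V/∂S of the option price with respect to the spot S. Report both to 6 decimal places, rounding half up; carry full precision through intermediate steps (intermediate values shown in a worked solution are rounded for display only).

price = 31.599697
Δ = -0.278313

σ√T = 0.5114·√1.9965 = 0.722596
d₁ = (ln(S/K) + (r+σ²/2)T) / (σ√T) = (ln(164.86/144.68) + (0.0166+0.5114²/2)·1.9965) / 0.722596 = (0.130572 + 0.294214) / 0.722596 = 0.587862
d₂ = d₁ − σ√T = 0.587862 − 0.722596 = -0.134734
e^{−rT} = e^{−0.0166·1.9965} = 0.967401
N(−d₁) = 0.278313,  N(−d₂) = 0.553589
Put price V = K·e^{−rT}·N(−d₂) − S·N(−d₁) = 77.482301 − 45.882605 = 31.599697
Δ = −N(−d₁) = -0.278313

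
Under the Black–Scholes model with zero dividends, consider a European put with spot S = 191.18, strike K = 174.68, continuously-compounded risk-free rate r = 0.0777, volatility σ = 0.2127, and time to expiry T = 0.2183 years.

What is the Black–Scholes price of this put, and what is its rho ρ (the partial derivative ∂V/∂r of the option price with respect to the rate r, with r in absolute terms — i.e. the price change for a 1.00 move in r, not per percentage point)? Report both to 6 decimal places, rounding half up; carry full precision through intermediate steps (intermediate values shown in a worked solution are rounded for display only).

price = 1.287019
ρ = -5.686924

σ√T = 0.2127·√0.2183 = 0.099379
d₁ = (ln(S/K) + (r+σ²/2)T) / (σ√T) = (ln(191.18/174.68) + (0.0777+0.2127²/2)·0.2183) / 0.099379 = (0.090260 + 0.021900) / 0.099379 = 1.128606
d₂ = d₁ − σ√T = 1.128606 − 0.099379 = 1.029227
e^{−rT} = e^{−0.0777·0.2183} = 0.983181
N(−d₁) = 0.129532,  N(−d₂) = 0.151687
Put price V = K·e^{−rT}·N(−d₂) − S·N(−d₁) = 26.050957 − 24.763938 = 1.287019
ρ = −K·T·e^{−rT}·N(−d₂) = -5.686924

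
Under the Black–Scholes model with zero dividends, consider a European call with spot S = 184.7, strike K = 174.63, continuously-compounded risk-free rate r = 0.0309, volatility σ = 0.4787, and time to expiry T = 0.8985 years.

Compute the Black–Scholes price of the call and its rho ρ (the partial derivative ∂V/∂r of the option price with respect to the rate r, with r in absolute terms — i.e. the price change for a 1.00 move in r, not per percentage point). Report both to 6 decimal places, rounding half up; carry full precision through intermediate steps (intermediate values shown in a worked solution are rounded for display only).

price = 39.775054
ρ = 73.739690

σ√T = 0.4787·√0.8985 = 0.453756
d₁ = (ln(S/K) + (r+σ²/2)T) / (σ√T) = (ln(184.7/174.63) + (0.0309+0.4787²/2)·0.8985) / 0.453756 = (0.056063 + 0.130711) / 0.453756 = 0.411618
d₂ = d₁ − σ√T = 0.411618 − 0.453756 = -0.042138
e^{−rT} = e^{−0.0309·0.8985} = 0.972618
N(d₁) = 0.659690,  N(d₂) = 0.483194
Call price V = S·N(d₁) − K·e^{−rT}·N(d₂) = 121.844826 − 82.069772 = 39.775054
ρ = K·T·e^{−rT}·N(d₂) = 73.739690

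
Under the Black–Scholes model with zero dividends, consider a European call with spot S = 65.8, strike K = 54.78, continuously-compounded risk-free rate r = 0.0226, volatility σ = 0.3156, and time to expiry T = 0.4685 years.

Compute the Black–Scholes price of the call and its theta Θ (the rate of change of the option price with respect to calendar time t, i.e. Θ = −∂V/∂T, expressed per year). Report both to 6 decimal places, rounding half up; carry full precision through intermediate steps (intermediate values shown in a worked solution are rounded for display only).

price = 12.893840
Θ = -4.612044

σ√T = 0.3156·√0.4685 = 0.216019
d₁ = (ln(S/K) + (r+σ²/2)T) / (σ√T) = (ln(65.8/54.78) + (0.0226+0.3156²/2)·0.4685) / 0.216019 = (0.183295 + 0.033920) / 0.216019 = 1.005536
d₂ = d₁ − σ√T = 1.005536 − 0.216019 = 0.789517
e^{−rT} = e^{−0.0226·0.4685} = 0.989468
N(d₁) = 0.842681,  N(d₂) = 0.785095
Call price V = S·N(d₁) − K·e^{−rT}·N(d₂) = 55.448387 − 42.554547 = 12.893840
φ(d₁) = (1/√(2π))·e^{−d₁²/2} = 0.240631
Θ = −S·φ(d₁)·σ/(2√T) − r·K·e^{−rT}·N(d₂) = −3.650311 − 0.961733 = -4.612044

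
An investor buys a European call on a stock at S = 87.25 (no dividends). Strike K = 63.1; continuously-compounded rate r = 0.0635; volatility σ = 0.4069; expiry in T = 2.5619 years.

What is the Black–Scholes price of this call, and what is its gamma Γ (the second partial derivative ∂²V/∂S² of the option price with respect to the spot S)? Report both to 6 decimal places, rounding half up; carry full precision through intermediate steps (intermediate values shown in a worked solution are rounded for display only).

price = 39.317411
Γ = 0.003948

σ√T = 0.4069·√2.5619 = 0.651282
d₁ = (ln(S/K) + (r+σ²/2)T) / (σ√T) = (ln(87.25/63.1) + (0.0635+0.4069²/2)·2.5619) / 0.651282 = (0.324057 + 0.374764) / 0.651282 = 1.072994
d₂ = d₁ − σ√T = 1.072994 − 0.651282 = 0.421713
e^{−rT} = e^{−0.0635·2.5619} = 0.849863
N(d₁) = 0.858363,  N(d₂) = 0.663383
Call price V = S·N(d₁) − K·e^{−rT}·N(d₂) = 74.892182 − 35.574771 = 39.317411
φ(d₁) = (1/√(2π))·e^{−d₁²/2} = 0.224339
Γ = φ(d₁) / (S·σ·√T) = 0.003948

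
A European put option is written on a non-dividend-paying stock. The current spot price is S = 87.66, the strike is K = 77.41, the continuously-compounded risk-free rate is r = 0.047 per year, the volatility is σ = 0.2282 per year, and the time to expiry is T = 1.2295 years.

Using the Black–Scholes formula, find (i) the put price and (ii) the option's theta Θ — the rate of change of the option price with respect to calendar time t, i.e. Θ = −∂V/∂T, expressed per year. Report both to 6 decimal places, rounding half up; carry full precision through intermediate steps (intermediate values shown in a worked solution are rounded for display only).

price = 2.784796
Θ = -1.565871

σ√T = 0.2282·√1.2295 = 0.253035
d₁ = (ln(S/K) + (r+σ²/2)T) / (σ√T) = (ln(87.66/77.41) + (0.047+0.2282²/2)·1.2295) / 0.253035 = (0.124350 + 0.089800) / 0.253035 = 0.846325
d₂ = d₁ − σ√T = 0.846325 − 0.253035 = 0.593290
e^{−rT} = e^{−0.047·1.2295} = 0.943851
N(−d₁) = 0.198686,  N(−d₂) = 0.276493
Put price V = K·e^{−rT}·N(−d₂) − S·N(−d₁) = 20.201590 − 17.416794 = 2.784796
φ(d₁) = (1/√(2π))·e^{−d₁²/2} = 0.278853
Θ = −S·φ(d₁)·σ/(2√T) + r·K·e^{−rT}·N(−d₂) = −2.515346 + 0.949475 = -1.565871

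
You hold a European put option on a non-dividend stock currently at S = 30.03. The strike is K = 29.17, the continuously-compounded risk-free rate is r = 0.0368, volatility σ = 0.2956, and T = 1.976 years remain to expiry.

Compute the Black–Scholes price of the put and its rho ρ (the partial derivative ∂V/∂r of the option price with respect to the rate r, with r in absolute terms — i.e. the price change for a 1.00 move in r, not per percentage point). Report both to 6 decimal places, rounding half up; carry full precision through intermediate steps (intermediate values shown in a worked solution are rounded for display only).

σ√T = 0.2956·√1.976 = 0.415526
d₁ = (ln(S/K) + (r+σ²/2)T) / (σ√T) = (ln(30.03/29.17) + (0.0368+0.2956²/2)·1.976) / 0.415526 = (0.029056 + 0.159048) / 0.415526 = 0.452688
d₂ = d₁ − σ√T = 0.452688 − 0.415526 = 0.037163
e^{−rT} = e^{−0.0368·1.976} = 0.929864
N(−d₁) = 0.325387,  N(−d₂) = 0.485178
Put price V = K·e^{−rT}·N(−d₂) − S·N(−d₁) = 13.160024 − 9.771358 = 3.388666
ρ = −K·T·e^{−rT}·N(−d₂) = -26.004207

price = 3.388666
ρ = -26.004207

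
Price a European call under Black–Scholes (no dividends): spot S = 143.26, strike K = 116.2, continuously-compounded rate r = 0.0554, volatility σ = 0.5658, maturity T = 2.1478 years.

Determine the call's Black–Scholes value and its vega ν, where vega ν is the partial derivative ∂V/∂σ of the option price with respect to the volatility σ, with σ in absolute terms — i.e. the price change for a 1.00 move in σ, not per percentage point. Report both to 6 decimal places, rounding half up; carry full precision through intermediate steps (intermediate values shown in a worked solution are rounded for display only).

price = 62.530909
ν = 60.306182

σ√T = 0.5658·√2.1478 = 0.829201
d₁ = (ln(S/K) + (r+σ²/2)T) / (σ√T) = (ln(143.26/116.2) + (0.0554+0.5658²/2)·2.1478) / 0.829201 = (0.209348 + 0.462775) / 0.829201 = 0.810568
d₂ = d₁ − σ√T = 0.810568 − 0.829201 = -0.018633
e^{−rT} = e^{−0.0554·2.1478} = 0.887818
N(d₁) = 0.791193,  N(d₂) = 0.492567
Call price V = S·N(d₁) − K·e^{−rT}·N(d₂) = 113.346313 − 50.815404 = 62.530909
φ(d₁) = (1/√(2π))·e^{−d₁²/2} = 0.287237
ν = S·φ(d₁)·√T = 60.306182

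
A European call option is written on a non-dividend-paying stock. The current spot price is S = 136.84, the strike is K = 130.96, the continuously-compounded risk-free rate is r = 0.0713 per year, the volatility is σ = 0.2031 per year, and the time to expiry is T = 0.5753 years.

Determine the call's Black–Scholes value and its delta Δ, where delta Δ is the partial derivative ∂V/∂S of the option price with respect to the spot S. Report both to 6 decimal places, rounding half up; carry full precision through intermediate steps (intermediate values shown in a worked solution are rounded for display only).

σ√T = 0.2031·√0.5753 = 0.154048
d₁ = (ln(S/K) + (r+σ²/2)T) / (σ√T) = (ln(136.84/130.96) + (0.0713+0.2031²/2)·0.5753) / 0.154048 = (0.043920 + 0.052884) / 0.154048 = 0.628405
d₂ = d₁ − σ√T = 0.628405 − 0.154048 = 0.474357
e^{−rT} = e^{−0.0713·0.5753} = 0.959811
N(d₁) = 0.735131,  N(d₂) = 0.682377
Call price V = S·N(d₁) − K·e^{−rT}·N(d₂) = 100.595281 − 85.772663 = 14.822618
Δ = N(d₁) = 0.735131

price = 14.822618
Δ = 0.735131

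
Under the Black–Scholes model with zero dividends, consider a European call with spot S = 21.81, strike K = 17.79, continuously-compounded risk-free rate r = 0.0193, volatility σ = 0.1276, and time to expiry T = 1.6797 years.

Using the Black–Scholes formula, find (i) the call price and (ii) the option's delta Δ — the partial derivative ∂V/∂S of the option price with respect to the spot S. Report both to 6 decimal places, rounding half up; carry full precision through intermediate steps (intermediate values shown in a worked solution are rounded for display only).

σ√T = 0.1276·√1.6797 = 0.165374
d₁ = (ln(S/K) + (r+σ²/2)T) / (σ√T) = (ln(21.81/17.79) + (0.0193+0.1276²/2)·1.6797) / 0.165374 = (0.203732 + 0.046092) / 0.165374 = 1.510666
d₂ = d₁ − σ√T = 1.510666 − 0.165374 = 1.345293
e^{−rT} = e^{−0.0193·1.6797} = 0.968102
N(d₁) = 0.934563,  N(d₂) = 0.910735
Call price V = S·N(d₁) − K·e^{−rT}·N(d₂) = 20.382824 − 15.685152 = 4.697672
Δ = N(d₁) = 0.934563

price = 4.697672
Δ = 0.934563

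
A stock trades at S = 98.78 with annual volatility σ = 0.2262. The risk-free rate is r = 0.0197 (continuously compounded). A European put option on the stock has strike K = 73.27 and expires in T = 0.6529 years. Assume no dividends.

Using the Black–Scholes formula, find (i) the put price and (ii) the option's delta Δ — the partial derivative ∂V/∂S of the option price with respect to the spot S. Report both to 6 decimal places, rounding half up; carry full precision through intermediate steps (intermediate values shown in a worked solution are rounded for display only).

σ√T = 0.2262·√0.6529 = 0.182775
d₁ = (ln(S/K) + (r+σ²/2)T) / (σ√T) = (ln(98.78/73.27) + (0.0197+0.2262²/2)·0.6529) / 0.182775 = (0.298744 + 0.029565) / 0.182775 = 1.796252
d₂ = d₁ − σ√T = 1.796252 − 0.182775 = 1.613477
e^{−rT} = e^{−0.0197·0.6529} = 0.987220
N(−d₁) = 0.036227,  N(−d₂) = 0.053320
Put price V = K·e^{−rT}·N(−d₂) − S·N(−d₁) = 3.856859 − 3.578525 = 0.278334
Δ = −N(−d₁) = -0.036227

price = 0.278334
Δ = -0.036227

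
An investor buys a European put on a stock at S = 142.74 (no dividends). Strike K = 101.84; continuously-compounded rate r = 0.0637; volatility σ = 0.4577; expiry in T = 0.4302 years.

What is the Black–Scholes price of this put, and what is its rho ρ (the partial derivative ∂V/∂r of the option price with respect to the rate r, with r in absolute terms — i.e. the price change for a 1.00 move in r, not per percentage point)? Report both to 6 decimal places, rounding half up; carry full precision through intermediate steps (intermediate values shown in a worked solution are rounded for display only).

σ√T = 0.4577·√0.4302 = 0.300204
d₁ = (ln(S/K) + (r+σ²/2)T) / (σ√T) = (ln(142.74/101.84) + (0.0637+0.4577²/2)·0.4302) / 0.300204 = (0.337622 + 0.072465) / 0.300204 = 1.366028
d₂ = d₁ − σ√T = 1.366028 − 0.300204 = 1.065824
e^{−rT} = e^{−0.0637·0.4302} = 0.972968
N(−d₁) = 0.085965,  N(−d₂) = 0.143252
Put price V = K·e^{−rT}·N(−d₂) − S·N(−d₁) = 14.194380 − 12.270657 = 1.923723
ρ = −K·T·e^{−rT}·N(−d₂) = -6.106422

price = 1.923723
ρ = -6.106422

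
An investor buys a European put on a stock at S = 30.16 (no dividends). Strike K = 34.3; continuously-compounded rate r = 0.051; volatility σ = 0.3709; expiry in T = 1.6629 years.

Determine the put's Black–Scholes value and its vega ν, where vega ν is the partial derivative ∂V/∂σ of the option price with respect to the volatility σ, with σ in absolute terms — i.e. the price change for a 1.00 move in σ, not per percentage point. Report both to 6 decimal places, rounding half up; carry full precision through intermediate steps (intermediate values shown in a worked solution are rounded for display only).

price = 6.527594
ν = 15.347888

σ√T = 0.3709·√1.6629 = 0.478288
d₁ = (ln(S/K) + (r+σ²/2)T) / (σ√T) = (ln(30.16/34.3) + (0.051+0.3709²/2)·1.6629) / 0.478288 = (-0.128629 + 0.199188) / 0.478288 = 0.147524
d₂ = d₁ − σ√T = 0.147524 − 0.478288 = -0.330764
e^{−rT} = e^{−0.051·1.6629} = 0.918689
N(−d₁) = 0.441359,  N(−d₂) = 0.629589
Put price V = K·e^{−rT}·N(−d₂) − S·N(−d₁) = 19.838988 − 13.311394 = 6.527594
φ(d₁) = (1/√(2π))·e^{−d₁²/2} = 0.394625
ν = S·φ(d₁)·√T = 15.347888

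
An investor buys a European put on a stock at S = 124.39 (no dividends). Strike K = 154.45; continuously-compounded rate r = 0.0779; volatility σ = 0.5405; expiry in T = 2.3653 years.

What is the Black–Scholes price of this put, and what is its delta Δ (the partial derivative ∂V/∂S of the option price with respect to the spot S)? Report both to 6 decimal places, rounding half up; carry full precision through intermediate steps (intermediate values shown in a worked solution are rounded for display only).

σ√T = 0.5405·√2.3653 = 0.831264
d₁ = (ln(S/K) + (r+σ²/2)T) / (σ√T) = (ln(124.39/154.45) + (0.0779+0.5405²/2)·2.3653) / 0.831264 = (-0.216449 + 0.529757) / 0.831264 = 0.376906
d₂ = d₁ − σ√T = 0.376906 − 0.831264 = -0.454358
e^{−rT} = e^{−0.0779·2.3653} = 0.831722
N(−d₁) = 0.353122,  N(−d₂) = 0.675214
Put price V = K·e^{−rT}·N(−d₂) − S·N(−d₁) = 86.737701 − 43.924833 = 42.812868
Δ = −N(−d₁) = -0.353122

price = 42.812868
Δ = -0.353122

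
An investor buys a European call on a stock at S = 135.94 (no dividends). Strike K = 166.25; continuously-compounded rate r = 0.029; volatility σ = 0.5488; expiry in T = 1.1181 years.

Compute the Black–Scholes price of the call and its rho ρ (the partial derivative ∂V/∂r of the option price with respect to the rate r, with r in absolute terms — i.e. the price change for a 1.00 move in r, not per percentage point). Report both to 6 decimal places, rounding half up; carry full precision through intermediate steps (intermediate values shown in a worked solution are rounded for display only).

σ√T = 0.5488·√1.1181 = 0.580302
d₁ = (ln(S/K) + (r+σ²/2)T) / (σ√T) = (ln(135.94/166.25) + (0.029+0.5488²/2)·1.1181) / 0.580302 = (-0.201279 + 0.200800) / 0.580302 = -0.000825
d₂ = d₁ − σ√T = -0.000825 − 0.580302 = -0.581127
e^{−rT} = e^{−0.029·1.1181} = 0.968095
N(d₁) = 0.499671,  N(d₂) = 0.280577
Call price V = S·N(d₁) − K·e^{−rT}·N(d₂) = 67.925265 − 45.157745 = 22.767520
ρ = K·T·e^{−rT}·N(d₂) = 50.490874

price = 22.767520
ρ = 50.490874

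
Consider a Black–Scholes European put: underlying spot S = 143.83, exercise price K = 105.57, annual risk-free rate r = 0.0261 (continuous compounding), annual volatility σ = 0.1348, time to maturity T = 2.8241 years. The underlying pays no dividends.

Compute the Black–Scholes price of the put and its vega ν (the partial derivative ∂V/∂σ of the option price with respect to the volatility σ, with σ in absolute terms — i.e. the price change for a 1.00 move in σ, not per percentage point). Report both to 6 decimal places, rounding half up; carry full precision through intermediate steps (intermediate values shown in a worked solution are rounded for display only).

σ√T = 0.1348·√2.8241 = 0.226532
d₁ = (ln(S/K) + (r+σ²/2)T) / (σ√T) = (ln(143.83/105.57) + (0.0261+0.1348²/2)·2.8241) / 0.226532 = (0.309258 + 0.099367) / 0.226532 = 1.803829
d₂ = d₁ − σ√T = 1.803829 − 0.226532 = 1.577296
e^{−rT} = e^{−0.0261·2.8241} = 0.928942
N(−d₁) = 0.035629,  N(−d₂) = 0.057364
Put price V = K·e^{−rT}·N(−d₂) − S·N(−d₁) = 5.625564 − 5.124533 = 0.501031
φ(d₁) = (1/√(2π))·e^{−d₁²/2} = 0.078407
ν = S·φ(d₁)·√T = 18.951625

price = 0.501031
ν = 18.951625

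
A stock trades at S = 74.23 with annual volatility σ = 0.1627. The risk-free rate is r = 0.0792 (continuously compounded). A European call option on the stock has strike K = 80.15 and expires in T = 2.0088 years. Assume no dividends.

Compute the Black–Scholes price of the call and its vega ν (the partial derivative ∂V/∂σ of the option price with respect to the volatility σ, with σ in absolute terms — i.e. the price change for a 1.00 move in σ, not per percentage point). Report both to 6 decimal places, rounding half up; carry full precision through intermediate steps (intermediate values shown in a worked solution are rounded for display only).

price = 9.889800
ν = 37.538968

σ√T = 0.1627·√2.0088 = 0.230598
d₁ = (ln(S/K) + (r+σ²/2)T) / (σ√T) = (ln(74.23/80.15) + (0.0792+0.1627²/2)·2.0088) / 0.230598 = (-0.076731 + 0.185685) / 0.230598 = 0.472481
d₂ = d₁ − σ√T = 0.472481 − 0.230598 = 0.241883
e^{−rT} = e^{−0.0792·2.0088} = 0.852914
N(d₁) = 0.681708,  N(d₂) = 0.595564
Call price V = S·N(d₁) − K·e^{−rT}·N(d₂) = 50.603199 − 40.713399 = 9.889800
φ(d₁) = (1/√(2π))·e^{−d₁²/2} = 0.356808
ν = S·φ(d₁)·√T = 37.538968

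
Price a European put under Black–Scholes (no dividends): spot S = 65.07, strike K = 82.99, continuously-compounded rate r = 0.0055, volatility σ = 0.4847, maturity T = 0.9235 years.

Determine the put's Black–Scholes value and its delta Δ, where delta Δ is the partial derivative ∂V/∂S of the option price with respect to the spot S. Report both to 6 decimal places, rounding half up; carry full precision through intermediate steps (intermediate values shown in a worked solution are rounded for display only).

price = 24.042529
Δ = -0.609664

σ√T = 0.4847·√0.9235 = 0.465791
d₁ = (ln(S/K) + (r+σ²/2)T) / (σ√T) = (ln(65.07/82.99) + (0.0055+0.4847²/2)·0.9235) / 0.465791 = (-0.243257 + 0.113560) / 0.465791 = -0.278443
d₂ = d₁ − σ√T = -0.278443 − 0.465791 = -0.744235
e^{−rT} = e^{−0.0055·0.9235} = 0.994934
N(−d₁) = 0.609664,  N(−d₂) = 0.771633
Put price V = K·e^{−rT}·N(−d₂) − S·N(−d₁) = 63.713360 − 39.670831 = 24.042529
Δ = −N(−d₁) = -0.609664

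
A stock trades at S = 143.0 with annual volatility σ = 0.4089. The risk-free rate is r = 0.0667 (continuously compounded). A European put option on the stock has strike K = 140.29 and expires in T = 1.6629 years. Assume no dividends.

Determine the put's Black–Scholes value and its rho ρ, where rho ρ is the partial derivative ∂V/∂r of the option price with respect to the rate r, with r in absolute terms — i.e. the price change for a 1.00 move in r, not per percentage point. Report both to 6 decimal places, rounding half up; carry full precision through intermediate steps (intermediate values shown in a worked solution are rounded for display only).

σ√T = 0.4089·√1.6629 = 0.527291
d₁ = (ln(S/K) + (r+σ²/2)T) / (σ√T) = (ln(143.0/140.29) + (0.0667+0.4089²/2)·1.6629) / 0.527291 = (0.019133 + 0.249933) / 0.527291 = 0.510280
d₂ = d₁ − σ√T = 0.510280 − 0.527291 = -0.017010
e^{−rT} = e^{−0.0667·1.6629} = 0.895014
N(−d₁) = 0.304928,  N(−d₂) = 0.506786
Put price V = K·e^{−rT}·N(−d₂) − S·N(−d₁) = 63.632829 − 43.604636 = 20.028193
ρ = −K·T·e^{−rT}·N(−d₂) = -105.815031

price = 20.028193
ρ = -105.815031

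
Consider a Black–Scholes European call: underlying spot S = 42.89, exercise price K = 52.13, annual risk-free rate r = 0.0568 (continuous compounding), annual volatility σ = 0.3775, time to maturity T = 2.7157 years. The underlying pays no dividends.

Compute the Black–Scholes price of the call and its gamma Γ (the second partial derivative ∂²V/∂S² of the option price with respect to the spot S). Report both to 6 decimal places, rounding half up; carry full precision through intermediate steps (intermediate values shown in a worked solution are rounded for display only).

σ√T = 0.3775·√2.7157 = 0.622097
d₁ = (ln(S/K) + (r+σ²/2)T) / (σ√T) = (ln(42.89/52.13) + (0.0568+0.3775²/2)·2.7157) / 0.622097 = (-0.195102 + 0.347754) / 0.622097 = 0.245383
d₂ = d₁ − σ√T = 0.245383 − 0.622097 = -0.376714
e^{−rT} = e^{−0.0568·2.7157} = 0.857056
N(d₁) = 0.596920,  N(d₂) = 0.353193
Call price V = S·N(d₁) − K·e^{−rT}·N(d₂) = 25.601902 − 15.780088 = 9.821814
φ(d₁) = (1/√(2π))·e^{−d₁²/2} = 0.387111
Γ = φ(d₁) / (S·σ·√T) = 0.014508

price = 9.821814
Γ = 0.014508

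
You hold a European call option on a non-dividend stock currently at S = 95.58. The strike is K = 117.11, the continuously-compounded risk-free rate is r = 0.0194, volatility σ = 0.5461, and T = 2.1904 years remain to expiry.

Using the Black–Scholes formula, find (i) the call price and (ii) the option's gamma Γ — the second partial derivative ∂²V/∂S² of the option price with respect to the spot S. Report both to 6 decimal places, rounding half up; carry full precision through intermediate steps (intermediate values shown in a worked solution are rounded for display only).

price = 24.891473
Γ = 0.005057

σ√T = 0.5461·√2.1904 = 0.808228
d₁ = (ln(S/K) + (r+σ²/2)T) / (σ√T) = (ln(95.58/117.11) + (0.0194+0.5461²/2)·2.1904) / 0.808228 = (-0.203150 + 0.369110) / 0.808228 = 0.205338
d₂ = d₁ − σ√T = 0.205338 − 0.808228 = -0.602890
e^{−rT} = e^{−0.0194·2.1904} = 0.958396
N(d₁) = 0.581346,  N(d₂) = 0.273291
Call price V = S·N(d₁) − K·e^{−rT}·N(d₂) = 55.565049 − 30.673576 = 24.891473
φ(d₁) = (1/√(2π))·e^{−d₁²/2} = 0.390620
Γ = φ(d₁) / (S·σ·√T) = 0.005057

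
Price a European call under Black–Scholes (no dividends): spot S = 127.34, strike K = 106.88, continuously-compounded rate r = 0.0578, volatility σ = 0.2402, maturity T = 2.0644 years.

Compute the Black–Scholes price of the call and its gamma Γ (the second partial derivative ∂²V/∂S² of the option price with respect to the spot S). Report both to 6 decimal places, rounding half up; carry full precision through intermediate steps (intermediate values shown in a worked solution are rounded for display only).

σ√T = 0.2402·√2.0644 = 0.345120
d₁ = (ln(S/K) + (r+σ²/2)T) / (σ√T) = (ln(127.34/106.88) + (0.0578+0.2402²/2)·2.0644) / 0.345120 = (0.175154 + 0.178876) / 0.345120 = 1.025818
d₂ = d₁ − σ√T = 1.025818 − 0.345120 = 0.680698
e^{−rT} = e^{−0.0578·2.0644} = 0.887522
N(d₁) = 0.847511,  N(d₂) = 0.751969
Call price V = S·N(d₁) − K·e^{−rT}·N(d₂) = 107.922090 − 71.330490 = 36.591599
φ(d₁) = (1/√(2π))·e^{−d₁²/2} = 0.235725
Γ = φ(d₁) / (S·σ·√T) = 0.005364

price = 36.591599
Γ = 0.005364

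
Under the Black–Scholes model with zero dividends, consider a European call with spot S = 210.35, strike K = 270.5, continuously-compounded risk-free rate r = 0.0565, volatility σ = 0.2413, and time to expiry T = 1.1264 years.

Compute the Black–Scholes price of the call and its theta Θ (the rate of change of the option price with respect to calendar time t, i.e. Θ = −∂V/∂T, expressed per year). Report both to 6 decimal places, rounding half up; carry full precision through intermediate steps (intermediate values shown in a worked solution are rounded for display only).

price = 7.947494
Θ = -10.730542

σ√T = 0.2413·√1.1264 = 0.256096
d₁ = (ln(S/K) + (r+σ²/2)T) / (σ√T) = (ln(210.35/270.5) + (0.0565+0.2413²/2)·1.1264) / 0.256096 = (-0.251499 + 0.096434) / 0.256096 = -0.605494
d₂ = d₁ − σ√T = -0.605494 − 0.256096 = -0.861591
e^{−rT} = e^{−0.0565·1.1264} = 0.938341
N(d₁) = 0.272425,  N(d₂) = 0.194456
Call price V = S·N(d₁) − K·e^{−rT}·N(d₂) = 57.304661 − 49.357167 = 7.947494
φ(d₁) = (1/√(2π))·e^{−d₁²/2} = 0.332123
Θ = −S·φ(d₁)·σ/(2√T) − r·K·e^{−rT}·N(d₂) = −7.941862 − 2.788680 = -10.730542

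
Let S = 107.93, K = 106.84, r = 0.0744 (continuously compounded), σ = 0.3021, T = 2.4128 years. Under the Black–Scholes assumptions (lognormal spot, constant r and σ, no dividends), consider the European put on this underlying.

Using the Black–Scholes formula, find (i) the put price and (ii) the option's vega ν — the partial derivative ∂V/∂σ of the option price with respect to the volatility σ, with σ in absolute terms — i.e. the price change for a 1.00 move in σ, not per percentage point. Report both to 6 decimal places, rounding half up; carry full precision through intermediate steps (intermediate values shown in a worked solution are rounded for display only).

σ√T = 0.3021·√2.4128 = 0.469258
d₁ = (ln(S/K) + (r+σ²/2)T) / (σ√T) = (ln(107.93/106.84) + (0.0744+0.3021²/2)·2.4128) / 0.469258 = (0.010150 + 0.289614) / 0.469258 = 0.638805
d₂ = d₁ − σ√T = 0.638805 − 0.469258 = 0.169547
e^{−rT} = e^{−0.0744·2.4128} = 0.835678
N(−d₁) = 0.261475,  N(−d₂) = 0.432683
Put price V = K·e^{−rT}·N(−d₂) − S·N(−d₁) = 38.631587 − 28.220983 = 10.410604
φ(d₁) = (1/√(2π))·e^{−d₁²/2} = 0.325311
ν = S·φ(d₁)·√T = 54.538252

price = 10.410604
ν = 54.538252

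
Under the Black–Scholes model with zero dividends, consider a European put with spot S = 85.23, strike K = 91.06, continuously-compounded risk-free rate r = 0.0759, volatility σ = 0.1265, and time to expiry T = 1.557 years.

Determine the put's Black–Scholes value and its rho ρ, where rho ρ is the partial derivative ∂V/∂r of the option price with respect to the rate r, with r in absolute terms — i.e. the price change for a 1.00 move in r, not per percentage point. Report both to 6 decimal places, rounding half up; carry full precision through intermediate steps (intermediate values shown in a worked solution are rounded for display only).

σ√T = 0.1265·√1.557 = 0.157846
d₁ = (ln(S/K) + (r+σ²/2)T) / (σ√T) = (ln(85.23/91.06) + (0.0759+0.1265²/2)·1.557) / 0.157846 = (-0.066165 + 0.130634) / 0.157846 = 0.408428
d₂ = d₁ − σ√T = 0.408428 − 0.157846 = 0.250582
e^{−rT} = e^{−0.0759·1.557} = 0.888539
N(−d₁) = 0.341480,  N(−d₂) = 0.401069
Put price V = K·e^{−rT}·N(−d₂) − S·N(−d₁) = 32.450639 − 29.104319 = 3.346320
ρ = −K·T·e^{−rT}·N(−d₂) = -50.525645

price = 3.346320
ρ = -50.525645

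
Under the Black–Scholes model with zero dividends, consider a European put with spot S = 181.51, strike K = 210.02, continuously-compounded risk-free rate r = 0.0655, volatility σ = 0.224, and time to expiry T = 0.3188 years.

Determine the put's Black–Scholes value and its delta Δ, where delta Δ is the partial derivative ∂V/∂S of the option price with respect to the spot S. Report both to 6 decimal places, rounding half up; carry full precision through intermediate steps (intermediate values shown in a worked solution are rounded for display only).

σ√T = 0.224·√0.3188 = 0.126476
d₁ = (ln(S/K) + (r+σ²/2)T) / (σ√T) = (ln(181.51/210.02) + (0.0655+0.224²/2)·0.3188) / 0.126476 = (-0.145892 + 0.028879) / 0.126476 = -0.925178
d₂ = d₁ − σ√T = -0.925178 − 0.126476 = -1.051654
e^{−rT} = e^{−0.0655·0.3188} = 0.979335
N(−d₁) = 0.822563,  N(−d₂) = 0.853521
Put price V = K·e^{−rT}·N(−d₂) − S·N(−d₁) = 175.552120 − 149.303473 = 26.248647
Δ = −N(−d₁) = -0.822563

price = 26.248647
Δ = -0.822563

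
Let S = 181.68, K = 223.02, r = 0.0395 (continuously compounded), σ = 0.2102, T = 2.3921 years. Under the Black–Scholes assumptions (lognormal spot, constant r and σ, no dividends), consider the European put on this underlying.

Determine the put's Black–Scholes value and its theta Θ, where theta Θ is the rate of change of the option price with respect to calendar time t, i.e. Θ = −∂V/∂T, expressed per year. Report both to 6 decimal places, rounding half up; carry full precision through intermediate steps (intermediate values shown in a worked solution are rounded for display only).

price = 36.854162
Θ = 0.700855

σ√T = 0.2102·√2.3921 = 0.325104
d₁ = (ln(S/K) + (r+σ²/2)T) / (σ√T) = (ln(181.68/223.02) + (0.0395+0.2102²/2)·2.3921) / 0.325104 = (-0.205015 + 0.147334) / 0.325104 = -0.177421
d₂ = d₁ − σ√T = -0.177421 − 0.325104 = -0.502525
e^{−rT} = e^{−0.0395·2.3921} = 0.909839
N(−d₁) = 0.570411,  N(−d₂) = 0.692351
Put price V = K·e^{−rT}·N(−d₂) − S·N(−d₁) = 140.486459 − 103.632296 = 36.854162
φ(d₁) = (1/√(2π))·e^{−d₁²/2} = 0.392712
Θ = −S·φ(d₁)·σ/(2√T) + r·K·e^{−rT}·N(−d₂) = −4.848360 + 5.549215 = 0.700855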